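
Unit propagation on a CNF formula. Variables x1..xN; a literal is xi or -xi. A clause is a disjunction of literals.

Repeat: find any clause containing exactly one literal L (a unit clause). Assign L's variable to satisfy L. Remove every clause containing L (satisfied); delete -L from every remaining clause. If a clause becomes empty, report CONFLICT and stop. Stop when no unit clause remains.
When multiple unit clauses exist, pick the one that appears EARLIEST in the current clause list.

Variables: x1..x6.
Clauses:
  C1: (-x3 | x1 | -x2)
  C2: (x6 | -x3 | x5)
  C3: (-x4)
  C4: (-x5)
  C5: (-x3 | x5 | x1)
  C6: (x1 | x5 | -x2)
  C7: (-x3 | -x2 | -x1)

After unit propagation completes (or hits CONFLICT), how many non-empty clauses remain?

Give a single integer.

unit clause [-4] forces x4=F; simplify:
  satisfied 1 clause(s); 6 remain; assigned so far: [4]
unit clause [-5] forces x5=F; simplify:
  drop 5 from [6, -3, 5] -> [6, -3]
  drop 5 from [-3, 5, 1] -> [-3, 1]
  drop 5 from [1, 5, -2] -> [1, -2]
  satisfied 1 clause(s); 5 remain; assigned so far: [4, 5]

Answer: 5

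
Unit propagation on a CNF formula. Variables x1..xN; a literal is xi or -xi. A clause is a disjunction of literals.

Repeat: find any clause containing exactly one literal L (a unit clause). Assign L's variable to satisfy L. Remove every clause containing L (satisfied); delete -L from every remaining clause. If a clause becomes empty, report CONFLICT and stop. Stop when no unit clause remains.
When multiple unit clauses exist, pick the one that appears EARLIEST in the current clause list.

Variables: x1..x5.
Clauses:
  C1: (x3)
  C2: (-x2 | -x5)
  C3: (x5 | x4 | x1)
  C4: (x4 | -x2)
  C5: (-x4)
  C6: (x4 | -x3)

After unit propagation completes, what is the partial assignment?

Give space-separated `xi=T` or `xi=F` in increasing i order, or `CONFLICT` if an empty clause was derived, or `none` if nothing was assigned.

unit clause [3] forces x3=T; simplify:
  drop -3 from [4, -3] -> [4]
  satisfied 1 clause(s); 5 remain; assigned so far: [3]
unit clause [-4] forces x4=F; simplify:
  drop 4 from [5, 4, 1] -> [5, 1]
  drop 4 from [4, -2] -> [-2]
  drop 4 from [4] -> [] (empty!)
  satisfied 1 clause(s); 4 remain; assigned so far: [3, 4]
CONFLICT (empty clause)

Answer: CONFLICT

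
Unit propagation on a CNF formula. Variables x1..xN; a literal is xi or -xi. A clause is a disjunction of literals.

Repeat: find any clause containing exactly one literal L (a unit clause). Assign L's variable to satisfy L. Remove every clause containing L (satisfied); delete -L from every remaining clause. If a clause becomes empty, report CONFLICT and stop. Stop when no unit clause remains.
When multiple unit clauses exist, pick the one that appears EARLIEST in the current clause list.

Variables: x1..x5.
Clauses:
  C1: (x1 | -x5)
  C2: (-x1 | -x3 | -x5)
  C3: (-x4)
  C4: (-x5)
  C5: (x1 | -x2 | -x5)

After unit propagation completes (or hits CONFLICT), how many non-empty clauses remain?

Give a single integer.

unit clause [-4] forces x4=F; simplify:
  satisfied 1 clause(s); 4 remain; assigned so far: [4]
unit clause [-5] forces x5=F; simplify:
  satisfied 4 clause(s); 0 remain; assigned so far: [4, 5]

Answer: 0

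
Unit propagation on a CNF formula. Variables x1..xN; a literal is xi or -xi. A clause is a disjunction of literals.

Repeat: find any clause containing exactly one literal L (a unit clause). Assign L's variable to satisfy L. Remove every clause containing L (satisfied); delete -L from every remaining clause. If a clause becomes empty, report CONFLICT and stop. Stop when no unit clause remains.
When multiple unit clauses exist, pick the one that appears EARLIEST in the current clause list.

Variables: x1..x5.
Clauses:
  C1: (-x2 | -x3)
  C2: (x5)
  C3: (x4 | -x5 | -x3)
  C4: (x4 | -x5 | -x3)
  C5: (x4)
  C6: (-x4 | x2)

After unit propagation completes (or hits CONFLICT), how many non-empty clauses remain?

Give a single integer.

Answer: 0

Derivation:
unit clause [5] forces x5=T; simplify:
  drop -5 from [4, -5, -3] -> [4, -3]
  drop -5 from [4, -5, -3] -> [4, -3]
  satisfied 1 clause(s); 5 remain; assigned so far: [5]
unit clause [4] forces x4=T; simplify:
  drop -4 from [-4, 2] -> [2]
  satisfied 3 clause(s); 2 remain; assigned so far: [4, 5]
unit clause [2] forces x2=T; simplify:
  drop -2 from [-2, -3] -> [-3]
  satisfied 1 clause(s); 1 remain; assigned so far: [2, 4, 5]
unit clause [-3] forces x3=F; simplify:
  satisfied 1 clause(s); 0 remain; assigned so far: [2, 3, 4, 5]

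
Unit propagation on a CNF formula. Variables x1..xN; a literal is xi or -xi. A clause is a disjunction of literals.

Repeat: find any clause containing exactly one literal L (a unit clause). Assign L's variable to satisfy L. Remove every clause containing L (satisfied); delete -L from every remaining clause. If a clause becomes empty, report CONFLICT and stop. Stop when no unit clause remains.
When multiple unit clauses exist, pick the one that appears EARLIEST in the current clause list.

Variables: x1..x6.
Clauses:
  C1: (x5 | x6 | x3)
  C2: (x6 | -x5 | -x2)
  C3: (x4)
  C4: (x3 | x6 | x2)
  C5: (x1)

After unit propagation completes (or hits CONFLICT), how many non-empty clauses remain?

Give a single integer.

unit clause [4] forces x4=T; simplify:
  satisfied 1 clause(s); 4 remain; assigned so far: [4]
unit clause [1] forces x1=T; simplify:
  satisfied 1 clause(s); 3 remain; assigned so far: [1, 4]

Answer: 3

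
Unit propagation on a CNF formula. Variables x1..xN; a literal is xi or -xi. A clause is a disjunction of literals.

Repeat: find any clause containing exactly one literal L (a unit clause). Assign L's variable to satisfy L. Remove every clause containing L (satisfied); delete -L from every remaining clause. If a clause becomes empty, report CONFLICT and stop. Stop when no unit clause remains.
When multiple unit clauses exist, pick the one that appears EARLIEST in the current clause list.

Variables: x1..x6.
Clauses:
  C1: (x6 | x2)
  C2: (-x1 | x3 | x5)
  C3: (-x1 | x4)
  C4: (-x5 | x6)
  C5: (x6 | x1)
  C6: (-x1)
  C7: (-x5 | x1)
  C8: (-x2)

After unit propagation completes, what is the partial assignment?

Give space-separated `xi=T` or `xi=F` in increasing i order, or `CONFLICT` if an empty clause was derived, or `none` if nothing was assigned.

Answer: x1=F x2=F x5=F x6=T

Derivation:
unit clause [-1] forces x1=F; simplify:
  drop 1 from [6, 1] -> [6]
  drop 1 from [-5, 1] -> [-5]
  satisfied 3 clause(s); 5 remain; assigned so far: [1]
unit clause [6] forces x6=T; simplify:
  satisfied 3 clause(s); 2 remain; assigned so far: [1, 6]
unit clause [-5] forces x5=F; simplify:
  satisfied 1 clause(s); 1 remain; assigned so far: [1, 5, 6]
unit clause [-2] forces x2=F; simplify:
  satisfied 1 clause(s); 0 remain; assigned so far: [1, 2, 5, 6]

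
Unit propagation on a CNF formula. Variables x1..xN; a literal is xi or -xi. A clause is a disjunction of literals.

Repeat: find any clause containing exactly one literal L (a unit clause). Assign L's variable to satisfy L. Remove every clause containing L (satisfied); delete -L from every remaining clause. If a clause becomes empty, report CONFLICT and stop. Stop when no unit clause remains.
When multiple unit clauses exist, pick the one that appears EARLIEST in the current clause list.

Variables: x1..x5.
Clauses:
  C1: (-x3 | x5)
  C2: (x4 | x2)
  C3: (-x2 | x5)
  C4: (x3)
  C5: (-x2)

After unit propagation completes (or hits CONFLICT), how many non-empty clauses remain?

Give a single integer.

unit clause [3] forces x3=T; simplify:
  drop -3 from [-3, 5] -> [5]
  satisfied 1 clause(s); 4 remain; assigned so far: [3]
unit clause [5] forces x5=T; simplify:
  satisfied 2 clause(s); 2 remain; assigned so far: [3, 5]
unit clause [-2] forces x2=F; simplify:
  drop 2 from [4, 2] -> [4]
  satisfied 1 clause(s); 1 remain; assigned so far: [2, 3, 5]
unit clause [4] forces x4=T; simplify:
  satisfied 1 clause(s); 0 remain; assigned so far: [2, 3, 4, 5]

Answer: 0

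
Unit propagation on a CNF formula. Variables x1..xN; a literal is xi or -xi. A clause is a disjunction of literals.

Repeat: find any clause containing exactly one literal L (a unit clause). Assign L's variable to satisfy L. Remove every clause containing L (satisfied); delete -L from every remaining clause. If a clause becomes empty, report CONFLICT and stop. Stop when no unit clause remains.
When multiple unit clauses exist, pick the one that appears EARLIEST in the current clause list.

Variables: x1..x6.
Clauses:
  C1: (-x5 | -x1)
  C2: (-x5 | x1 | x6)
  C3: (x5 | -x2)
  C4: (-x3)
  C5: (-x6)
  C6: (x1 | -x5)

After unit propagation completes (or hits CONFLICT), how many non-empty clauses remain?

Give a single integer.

Answer: 4

Derivation:
unit clause [-3] forces x3=F; simplify:
  satisfied 1 clause(s); 5 remain; assigned so far: [3]
unit clause [-6] forces x6=F; simplify:
  drop 6 from [-5, 1, 6] -> [-5, 1]
  satisfied 1 clause(s); 4 remain; assigned so far: [3, 6]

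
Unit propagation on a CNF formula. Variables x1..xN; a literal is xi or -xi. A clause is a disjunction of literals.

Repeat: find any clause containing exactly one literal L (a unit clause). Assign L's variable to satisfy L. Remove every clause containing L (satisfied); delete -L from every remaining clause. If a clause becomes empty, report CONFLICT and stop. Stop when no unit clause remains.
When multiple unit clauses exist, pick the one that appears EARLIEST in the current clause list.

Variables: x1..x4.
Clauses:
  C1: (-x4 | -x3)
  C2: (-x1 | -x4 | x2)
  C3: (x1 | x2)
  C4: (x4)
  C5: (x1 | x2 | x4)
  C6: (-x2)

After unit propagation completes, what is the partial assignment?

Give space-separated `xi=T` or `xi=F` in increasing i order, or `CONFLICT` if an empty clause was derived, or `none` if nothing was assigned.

unit clause [4] forces x4=T; simplify:
  drop -4 from [-4, -3] -> [-3]
  drop -4 from [-1, -4, 2] -> [-1, 2]
  satisfied 2 clause(s); 4 remain; assigned so far: [4]
unit clause [-3] forces x3=F; simplify:
  satisfied 1 clause(s); 3 remain; assigned so far: [3, 4]
unit clause [-2] forces x2=F; simplify:
  drop 2 from [-1, 2] -> [-1]
  drop 2 from [1, 2] -> [1]
  satisfied 1 clause(s); 2 remain; assigned so far: [2, 3, 4]
unit clause [-1] forces x1=F; simplify:
  drop 1 from [1] -> [] (empty!)
  satisfied 1 clause(s); 1 remain; assigned so far: [1, 2, 3, 4]
CONFLICT (empty clause)

Answer: CONFLICT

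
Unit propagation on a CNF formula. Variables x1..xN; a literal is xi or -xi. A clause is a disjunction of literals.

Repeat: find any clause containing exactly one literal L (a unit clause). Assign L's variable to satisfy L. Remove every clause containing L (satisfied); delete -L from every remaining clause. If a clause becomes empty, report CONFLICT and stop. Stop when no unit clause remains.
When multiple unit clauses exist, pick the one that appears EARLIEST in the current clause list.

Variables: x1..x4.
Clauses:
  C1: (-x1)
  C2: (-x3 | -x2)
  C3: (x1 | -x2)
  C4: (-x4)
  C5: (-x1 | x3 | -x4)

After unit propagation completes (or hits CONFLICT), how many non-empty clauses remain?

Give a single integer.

Answer: 0

Derivation:
unit clause [-1] forces x1=F; simplify:
  drop 1 from [1, -2] -> [-2]
  satisfied 2 clause(s); 3 remain; assigned so far: [1]
unit clause [-2] forces x2=F; simplify:
  satisfied 2 clause(s); 1 remain; assigned so far: [1, 2]
unit clause [-4] forces x4=F; simplify:
  satisfied 1 clause(s); 0 remain; assigned so far: [1, 2, 4]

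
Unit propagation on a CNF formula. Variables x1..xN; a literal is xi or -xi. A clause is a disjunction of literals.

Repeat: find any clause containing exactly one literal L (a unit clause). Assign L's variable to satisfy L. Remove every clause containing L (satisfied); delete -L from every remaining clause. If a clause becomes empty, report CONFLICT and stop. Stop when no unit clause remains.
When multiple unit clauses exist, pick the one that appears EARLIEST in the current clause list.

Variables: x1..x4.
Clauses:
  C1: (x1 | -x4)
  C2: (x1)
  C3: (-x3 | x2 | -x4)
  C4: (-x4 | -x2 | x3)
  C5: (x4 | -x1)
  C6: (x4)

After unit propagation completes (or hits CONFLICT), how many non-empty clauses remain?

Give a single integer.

unit clause [1] forces x1=T; simplify:
  drop -1 from [4, -1] -> [4]
  satisfied 2 clause(s); 4 remain; assigned so far: [1]
unit clause [4] forces x4=T; simplify:
  drop -4 from [-3, 2, -4] -> [-3, 2]
  drop -4 from [-4, -2, 3] -> [-2, 3]
  satisfied 2 clause(s); 2 remain; assigned so far: [1, 4]

Answer: 2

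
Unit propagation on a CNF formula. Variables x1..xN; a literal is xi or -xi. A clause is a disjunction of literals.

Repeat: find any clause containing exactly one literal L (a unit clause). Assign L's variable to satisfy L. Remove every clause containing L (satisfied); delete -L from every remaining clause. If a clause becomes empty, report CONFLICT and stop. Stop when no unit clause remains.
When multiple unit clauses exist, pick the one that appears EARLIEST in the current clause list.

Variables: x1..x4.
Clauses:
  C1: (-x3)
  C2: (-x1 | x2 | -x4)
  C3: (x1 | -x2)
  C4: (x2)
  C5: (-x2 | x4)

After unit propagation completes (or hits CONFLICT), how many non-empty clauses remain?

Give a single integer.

unit clause [-3] forces x3=F; simplify:
  satisfied 1 clause(s); 4 remain; assigned so far: [3]
unit clause [2] forces x2=T; simplify:
  drop -2 from [1, -2] -> [1]
  drop -2 from [-2, 4] -> [4]
  satisfied 2 clause(s); 2 remain; assigned so far: [2, 3]
unit clause [1] forces x1=T; simplify:
  satisfied 1 clause(s); 1 remain; assigned so far: [1, 2, 3]
unit clause [4] forces x4=T; simplify:
  satisfied 1 clause(s); 0 remain; assigned so far: [1, 2, 3, 4]

Answer: 0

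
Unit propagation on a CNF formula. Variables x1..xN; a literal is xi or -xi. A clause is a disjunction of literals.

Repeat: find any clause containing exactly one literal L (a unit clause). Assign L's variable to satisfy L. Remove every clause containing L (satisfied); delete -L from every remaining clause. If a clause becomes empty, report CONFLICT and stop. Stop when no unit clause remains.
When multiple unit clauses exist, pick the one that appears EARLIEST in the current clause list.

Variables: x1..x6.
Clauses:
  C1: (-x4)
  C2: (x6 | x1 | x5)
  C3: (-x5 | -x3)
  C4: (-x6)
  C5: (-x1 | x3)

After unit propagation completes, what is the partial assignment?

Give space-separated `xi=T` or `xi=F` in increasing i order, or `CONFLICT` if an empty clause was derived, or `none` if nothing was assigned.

Answer: x4=F x6=F

Derivation:
unit clause [-4] forces x4=F; simplify:
  satisfied 1 clause(s); 4 remain; assigned so far: [4]
unit clause [-6] forces x6=F; simplify:
  drop 6 from [6, 1, 5] -> [1, 5]
  satisfied 1 clause(s); 3 remain; assigned so far: [4, 6]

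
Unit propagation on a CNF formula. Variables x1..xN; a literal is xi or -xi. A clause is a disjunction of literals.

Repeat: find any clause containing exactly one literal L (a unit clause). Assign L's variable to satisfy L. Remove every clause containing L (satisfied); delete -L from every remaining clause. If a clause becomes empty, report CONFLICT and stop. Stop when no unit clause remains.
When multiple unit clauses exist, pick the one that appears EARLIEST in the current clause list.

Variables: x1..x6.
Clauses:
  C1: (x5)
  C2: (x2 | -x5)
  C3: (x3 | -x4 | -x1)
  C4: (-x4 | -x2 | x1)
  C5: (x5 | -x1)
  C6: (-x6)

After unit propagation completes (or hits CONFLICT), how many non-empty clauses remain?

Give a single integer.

Answer: 2

Derivation:
unit clause [5] forces x5=T; simplify:
  drop -5 from [2, -5] -> [2]
  satisfied 2 clause(s); 4 remain; assigned so far: [5]
unit clause [2] forces x2=T; simplify:
  drop -2 from [-4, -2, 1] -> [-4, 1]
  satisfied 1 clause(s); 3 remain; assigned so far: [2, 5]
unit clause [-6] forces x6=F; simplify:
  satisfied 1 clause(s); 2 remain; assigned so far: [2, 5, 6]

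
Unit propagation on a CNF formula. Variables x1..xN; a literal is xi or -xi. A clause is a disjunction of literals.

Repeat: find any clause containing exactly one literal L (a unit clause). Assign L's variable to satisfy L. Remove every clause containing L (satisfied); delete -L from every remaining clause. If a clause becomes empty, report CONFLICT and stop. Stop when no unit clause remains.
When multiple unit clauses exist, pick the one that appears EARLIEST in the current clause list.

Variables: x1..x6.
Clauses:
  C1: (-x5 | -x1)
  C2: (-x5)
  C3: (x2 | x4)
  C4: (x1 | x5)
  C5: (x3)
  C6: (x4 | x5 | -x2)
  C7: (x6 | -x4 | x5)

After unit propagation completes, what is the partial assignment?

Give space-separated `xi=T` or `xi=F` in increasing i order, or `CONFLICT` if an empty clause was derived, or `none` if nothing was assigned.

unit clause [-5] forces x5=F; simplify:
  drop 5 from [1, 5] -> [1]
  drop 5 from [4, 5, -2] -> [4, -2]
  drop 5 from [6, -4, 5] -> [6, -4]
  satisfied 2 clause(s); 5 remain; assigned so far: [5]
unit clause [1] forces x1=T; simplify:
  satisfied 1 clause(s); 4 remain; assigned so far: [1, 5]
unit clause [3] forces x3=T; simplify:
  satisfied 1 clause(s); 3 remain; assigned so far: [1, 3, 5]

Answer: x1=T x3=T x5=F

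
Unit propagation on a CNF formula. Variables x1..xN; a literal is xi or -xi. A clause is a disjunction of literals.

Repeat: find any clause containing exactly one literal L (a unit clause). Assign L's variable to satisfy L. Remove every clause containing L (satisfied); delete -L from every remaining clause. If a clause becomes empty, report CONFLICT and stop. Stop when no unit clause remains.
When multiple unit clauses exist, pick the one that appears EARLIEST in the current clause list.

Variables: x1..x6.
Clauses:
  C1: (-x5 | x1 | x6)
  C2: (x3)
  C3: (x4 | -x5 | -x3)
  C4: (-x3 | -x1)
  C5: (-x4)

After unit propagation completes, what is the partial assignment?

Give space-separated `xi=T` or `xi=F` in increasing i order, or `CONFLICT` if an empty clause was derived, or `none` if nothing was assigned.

Answer: x1=F x3=T x4=F x5=F

Derivation:
unit clause [3] forces x3=T; simplify:
  drop -3 from [4, -5, -3] -> [4, -5]
  drop -3 from [-3, -1] -> [-1]
  satisfied 1 clause(s); 4 remain; assigned so far: [3]
unit clause [-1] forces x1=F; simplify:
  drop 1 from [-5, 1, 6] -> [-5, 6]
  satisfied 1 clause(s); 3 remain; assigned so far: [1, 3]
unit clause [-4] forces x4=F; simplify:
  drop 4 from [4, -5] -> [-5]
  satisfied 1 clause(s); 2 remain; assigned so far: [1, 3, 4]
unit clause [-5] forces x5=F; simplify:
  satisfied 2 clause(s); 0 remain; assigned so far: [1, 3, 4, 5]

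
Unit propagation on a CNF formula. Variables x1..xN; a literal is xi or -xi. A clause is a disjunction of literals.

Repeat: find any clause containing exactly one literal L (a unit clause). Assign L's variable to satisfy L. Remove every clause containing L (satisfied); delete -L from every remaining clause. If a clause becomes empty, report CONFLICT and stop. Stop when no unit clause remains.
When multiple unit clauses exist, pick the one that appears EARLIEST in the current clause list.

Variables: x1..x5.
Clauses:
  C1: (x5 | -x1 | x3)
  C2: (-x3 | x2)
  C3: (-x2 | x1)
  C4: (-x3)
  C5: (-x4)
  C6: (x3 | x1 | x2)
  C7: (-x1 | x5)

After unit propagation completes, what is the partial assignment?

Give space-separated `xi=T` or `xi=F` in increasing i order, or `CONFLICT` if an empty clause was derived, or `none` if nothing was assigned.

unit clause [-3] forces x3=F; simplify:
  drop 3 from [5, -1, 3] -> [5, -1]
  drop 3 from [3, 1, 2] -> [1, 2]
  satisfied 2 clause(s); 5 remain; assigned so far: [3]
unit clause [-4] forces x4=F; simplify:
  satisfied 1 clause(s); 4 remain; assigned so far: [3, 4]

Answer: x3=F x4=F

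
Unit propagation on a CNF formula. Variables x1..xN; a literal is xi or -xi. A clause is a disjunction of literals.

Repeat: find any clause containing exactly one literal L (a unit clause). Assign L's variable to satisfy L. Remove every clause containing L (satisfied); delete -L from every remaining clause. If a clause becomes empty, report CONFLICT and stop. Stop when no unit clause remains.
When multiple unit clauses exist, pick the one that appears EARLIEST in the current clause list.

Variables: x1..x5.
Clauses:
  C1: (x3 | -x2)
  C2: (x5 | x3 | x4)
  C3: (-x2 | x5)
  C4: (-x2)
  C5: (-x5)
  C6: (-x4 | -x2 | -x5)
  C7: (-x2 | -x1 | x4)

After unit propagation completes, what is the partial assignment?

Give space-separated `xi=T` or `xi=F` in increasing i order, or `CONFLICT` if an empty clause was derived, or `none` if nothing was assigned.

Answer: x2=F x5=F

Derivation:
unit clause [-2] forces x2=F; simplify:
  satisfied 5 clause(s); 2 remain; assigned so far: [2]
unit clause [-5] forces x5=F; simplify:
  drop 5 from [5, 3, 4] -> [3, 4]
  satisfied 1 clause(s); 1 remain; assigned so far: [2, 5]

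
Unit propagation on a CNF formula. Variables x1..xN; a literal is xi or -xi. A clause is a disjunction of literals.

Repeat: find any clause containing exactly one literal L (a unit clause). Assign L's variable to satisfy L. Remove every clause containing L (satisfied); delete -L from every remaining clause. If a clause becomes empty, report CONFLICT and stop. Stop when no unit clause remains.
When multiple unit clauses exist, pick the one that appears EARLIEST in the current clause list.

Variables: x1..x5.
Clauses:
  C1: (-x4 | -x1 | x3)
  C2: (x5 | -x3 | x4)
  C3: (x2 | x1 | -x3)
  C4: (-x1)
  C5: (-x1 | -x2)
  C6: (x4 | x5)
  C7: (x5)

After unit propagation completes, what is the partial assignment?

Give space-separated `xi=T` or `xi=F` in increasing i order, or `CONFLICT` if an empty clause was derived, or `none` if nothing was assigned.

unit clause [-1] forces x1=F; simplify:
  drop 1 from [2, 1, -3] -> [2, -3]
  satisfied 3 clause(s); 4 remain; assigned so far: [1]
unit clause [5] forces x5=T; simplify:
  satisfied 3 clause(s); 1 remain; assigned so far: [1, 5]

Answer: x1=F x5=T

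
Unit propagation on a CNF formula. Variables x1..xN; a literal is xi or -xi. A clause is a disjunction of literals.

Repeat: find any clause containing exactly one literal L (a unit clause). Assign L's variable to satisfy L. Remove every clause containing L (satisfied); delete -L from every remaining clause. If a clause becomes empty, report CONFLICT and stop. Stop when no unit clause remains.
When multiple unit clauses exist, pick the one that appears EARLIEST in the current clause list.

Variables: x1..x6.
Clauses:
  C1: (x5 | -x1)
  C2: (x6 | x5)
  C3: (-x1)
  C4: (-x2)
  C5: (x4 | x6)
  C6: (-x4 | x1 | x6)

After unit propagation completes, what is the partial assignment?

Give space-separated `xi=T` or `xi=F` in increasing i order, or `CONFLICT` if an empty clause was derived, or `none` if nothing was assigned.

Answer: x1=F x2=F

Derivation:
unit clause [-1] forces x1=F; simplify:
  drop 1 from [-4, 1, 6] -> [-4, 6]
  satisfied 2 clause(s); 4 remain; assigned so far: [1]
unit clause [-2] forces x2=F; simplify:
  satisfied 1 clause(s); 3 remain; assigned so far: [1, 2]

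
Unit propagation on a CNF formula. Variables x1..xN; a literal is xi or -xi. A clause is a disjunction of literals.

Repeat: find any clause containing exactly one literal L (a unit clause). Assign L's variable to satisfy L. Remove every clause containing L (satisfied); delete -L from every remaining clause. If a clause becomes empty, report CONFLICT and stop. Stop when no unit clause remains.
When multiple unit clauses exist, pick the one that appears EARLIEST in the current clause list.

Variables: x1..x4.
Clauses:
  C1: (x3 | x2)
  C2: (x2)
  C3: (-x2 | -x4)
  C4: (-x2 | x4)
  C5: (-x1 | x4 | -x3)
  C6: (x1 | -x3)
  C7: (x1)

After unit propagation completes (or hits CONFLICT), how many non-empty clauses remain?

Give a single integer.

Answer: 3

Derivation:
unit clause [2] forces x2=T; simplify:
  drop -2 from [-2, -4] -> [-4]
  drop -2 from [-2, 4] -> [4]
  satisfied 2 clause(s); 5 remain; assigned so far: [2]
unit clause [-4] forces x4=F; simplify:
  drop 4 from [4] -> [] (empty!)
  drop 4 from [-1, 4, -3] -> [-1, -3]
  satisfied 1 clause(s); 4 remain; assigned so far: [2, 4]
CONFLICT (empty clause)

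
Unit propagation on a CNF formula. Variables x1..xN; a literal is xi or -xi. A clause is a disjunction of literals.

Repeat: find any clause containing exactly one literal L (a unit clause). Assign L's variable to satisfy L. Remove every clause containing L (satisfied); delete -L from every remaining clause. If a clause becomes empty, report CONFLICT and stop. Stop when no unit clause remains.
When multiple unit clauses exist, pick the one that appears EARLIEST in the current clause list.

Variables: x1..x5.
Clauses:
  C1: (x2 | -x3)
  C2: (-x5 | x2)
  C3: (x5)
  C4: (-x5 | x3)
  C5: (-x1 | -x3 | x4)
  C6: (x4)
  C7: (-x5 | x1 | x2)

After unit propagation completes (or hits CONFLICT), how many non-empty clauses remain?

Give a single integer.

Answer: 0

Derivation:
unit clause [5] forces x5=T; simplify:
  drop -5 from [-5, 2] -> [2]
  drop -5 from [-5, 3] -> [3]
  drop -5 from [-5, 1, 2] -> [1, 2]
  satisfied 1 clause(s); 6 remain; assigned so far: [5]
unit clause [2] forces x2=T; simplify:
  satisfied 3 clause(s); 3 remain; assigned so far: [2, 5]
unit clause [3] forces x3=T; simplify:
  drop -3 from [-1, -3, 4] -> [-1, 4]
  satisfied 1 clause(s); 2 remain; assigned so far: [2, 3, 5]
unit clause [4] forces x4=T; simplify:
  satisfied 2 clause(s); 0 remain; assigned so far: [2, 3, 4, 5]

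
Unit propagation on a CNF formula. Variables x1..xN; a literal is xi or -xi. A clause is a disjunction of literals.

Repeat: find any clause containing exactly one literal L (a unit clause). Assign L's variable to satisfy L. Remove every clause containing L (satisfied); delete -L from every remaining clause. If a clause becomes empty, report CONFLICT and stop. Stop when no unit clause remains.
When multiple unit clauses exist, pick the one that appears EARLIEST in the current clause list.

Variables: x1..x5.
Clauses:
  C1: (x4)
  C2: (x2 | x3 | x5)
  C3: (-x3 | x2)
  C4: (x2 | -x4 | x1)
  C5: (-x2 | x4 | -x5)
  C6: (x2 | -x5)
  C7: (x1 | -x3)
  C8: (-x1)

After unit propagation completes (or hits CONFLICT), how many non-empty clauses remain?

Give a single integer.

unit clause [4] forces x4=T; simplify:
  drop -4 from [2, -4, 1] -> [2, 1]
  satisfied 2 clause(s); 6 remain; assigned so far: [4]
unit clause [-1] forces x1=F; simplify:
  drop 1 from [2, 1] -> [2]
  drop 1 from [1, -3] -> [-3]
  satisfied 1 clause(s); 5 remain; assigned so far: [1, 4]
unit clause [2] forces x2=T; simplify:
  satisfied 4 clause(s); 1 remain; assigned so far: [1, 2, 4]
unit clause [-3] forces x3=F; simplify:
  satisfied 1 clause(s); 0 remain; assigned so far: [1, 2, 3, 4]

Answer: 0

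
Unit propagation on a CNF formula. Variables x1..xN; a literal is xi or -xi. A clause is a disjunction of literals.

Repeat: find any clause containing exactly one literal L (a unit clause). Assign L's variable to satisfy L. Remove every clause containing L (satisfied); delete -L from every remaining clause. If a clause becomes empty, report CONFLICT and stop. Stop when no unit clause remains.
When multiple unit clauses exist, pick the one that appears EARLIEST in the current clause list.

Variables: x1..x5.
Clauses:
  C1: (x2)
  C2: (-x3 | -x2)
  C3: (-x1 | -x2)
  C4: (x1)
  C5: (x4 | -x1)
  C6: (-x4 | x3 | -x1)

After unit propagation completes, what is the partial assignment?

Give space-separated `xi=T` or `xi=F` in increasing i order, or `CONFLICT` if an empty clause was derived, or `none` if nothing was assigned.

unit clause [2] forces x2=T; simplify:
  drop -2 from [-3, -2] -> [-3]
  drop -2 from [-1, -2] -> [-1]
  satisfied 1 clause(s); 5 remain; assigned so far: [2]
unit clause [-3] forces x3=F; simplify:
  drop 3 from [-4, 3, -1] -> [-4, -1]
  satisfied 1 clause(s); 4 remain; assigned so far: [2, 3]
unit clause [-1] forces x1=F; simplify:
  drop 1 from [1] -> [] (empty!)
  satisfied 3 clause(s); 1 remain; assigned so far: [1, 2, 3]
CONFLICT (empty clause)

Answer: CONFLICT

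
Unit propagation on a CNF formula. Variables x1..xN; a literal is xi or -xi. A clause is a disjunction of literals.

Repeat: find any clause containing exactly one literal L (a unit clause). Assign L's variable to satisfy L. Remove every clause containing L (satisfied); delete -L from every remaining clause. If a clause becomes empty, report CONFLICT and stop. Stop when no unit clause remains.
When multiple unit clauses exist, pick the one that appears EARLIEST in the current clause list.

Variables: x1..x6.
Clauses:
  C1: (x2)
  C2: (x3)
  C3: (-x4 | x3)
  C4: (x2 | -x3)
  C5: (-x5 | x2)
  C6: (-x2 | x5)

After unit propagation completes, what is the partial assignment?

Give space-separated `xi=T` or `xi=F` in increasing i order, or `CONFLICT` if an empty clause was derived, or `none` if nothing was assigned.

unit clause [2] forces x2=T; simplify:
  drop -2 from [-2, 5] -> [5]
  satisfied 3 clause(s); 3 remain; assigned so far: [2]
unit clause [3] forces x3=T; simplify:
  satisfied 2 clause(s); 1 remain; assigned so far: [2, 3]
unit clause [5] forces x5=T; simplify:
  satisfied 1 clause(s); 0 remain; assigned so far: [2, 3, 5]

Answer: x2=T x3=T x5=T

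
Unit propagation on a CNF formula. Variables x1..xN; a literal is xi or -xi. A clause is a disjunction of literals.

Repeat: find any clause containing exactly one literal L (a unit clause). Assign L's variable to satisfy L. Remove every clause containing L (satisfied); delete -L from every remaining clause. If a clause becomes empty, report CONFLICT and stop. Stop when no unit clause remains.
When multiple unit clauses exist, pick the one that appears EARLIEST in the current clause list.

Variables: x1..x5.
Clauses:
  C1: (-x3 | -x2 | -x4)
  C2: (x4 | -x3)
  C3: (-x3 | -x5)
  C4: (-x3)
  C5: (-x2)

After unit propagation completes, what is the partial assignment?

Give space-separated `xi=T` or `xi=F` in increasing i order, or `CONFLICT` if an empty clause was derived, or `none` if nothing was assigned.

Answer: x2=F x3=F

Derivation:
unit clause [-3] forces x3=F; simplify:
  satisfied 4 clause(s); 1 remain; assigned so far: [3]
unit clause [-2] forces x2=F; simplify:
  satisfied 1 clause(s); 0 remain; assigned so far: [2, 3]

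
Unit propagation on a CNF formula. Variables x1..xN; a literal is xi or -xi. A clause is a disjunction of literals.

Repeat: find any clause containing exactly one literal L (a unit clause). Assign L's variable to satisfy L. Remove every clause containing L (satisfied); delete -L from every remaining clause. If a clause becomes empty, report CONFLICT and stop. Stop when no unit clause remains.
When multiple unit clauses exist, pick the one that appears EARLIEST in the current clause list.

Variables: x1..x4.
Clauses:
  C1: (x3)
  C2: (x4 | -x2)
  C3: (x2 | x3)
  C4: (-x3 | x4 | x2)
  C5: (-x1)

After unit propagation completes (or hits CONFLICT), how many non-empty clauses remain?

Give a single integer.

unit clause [3] forces x3=T; simplify:
  drop -3 from [-3, 4, 2] -> [4, 2]
  satisfied 2 clause(s); 3 remain; assigned so far: [3]
unit clause [-1] forces x1=F; simplify:
  satisfied 1 clause(s); 2 remain; assigned so far: [1, 3]

Answer: 2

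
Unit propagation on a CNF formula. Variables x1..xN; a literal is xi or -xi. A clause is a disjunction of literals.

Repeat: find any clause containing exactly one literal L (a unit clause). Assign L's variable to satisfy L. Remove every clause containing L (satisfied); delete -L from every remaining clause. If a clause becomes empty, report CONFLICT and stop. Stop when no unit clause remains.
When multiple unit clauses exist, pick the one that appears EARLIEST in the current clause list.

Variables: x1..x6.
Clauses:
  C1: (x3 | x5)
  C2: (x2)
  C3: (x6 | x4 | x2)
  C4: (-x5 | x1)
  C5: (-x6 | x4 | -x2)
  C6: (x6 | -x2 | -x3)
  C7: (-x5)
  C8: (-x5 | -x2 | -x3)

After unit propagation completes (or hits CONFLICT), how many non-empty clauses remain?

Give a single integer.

Answer: 0

Derivation:
unit clause [2] forces x2=T; simplify:
  drop -2 from [-6, 4, -2] -> [-6, 4]
  drop -2 from [6, -2, -3] -> [6, -3]
  drop -2 from [-5, -2, -3] -> [-5, -3]
  satisfied 2 clause(s); 6 remain; assigned so far: [2]
unit clause [-5] forces x5=F; simplify:
  drop 5 from [3, 5] -> [3]
  satisfied 3 clause(s); 3 remain; assigned so far: [2, 5]
unit clause [3] forces x3=T; simplify:
  drop -3 from [6, -3] -> [6]
  satisfied 1 clause(s); 2 remain; assigned so far: [2, 3, 5]
unit clause [6] forces x6=T; simplify:
  drop -6 from [-6, 4] -> [4]
  satisfied 1 clause(s); 1 remain; assigned so far: [2, 3, 5, 6]
unit clause [4] forces x4=T; simplify:
  satisfied 1 clause(s); 0 remain; assigned so far: [2, 3, 4, 5, 6]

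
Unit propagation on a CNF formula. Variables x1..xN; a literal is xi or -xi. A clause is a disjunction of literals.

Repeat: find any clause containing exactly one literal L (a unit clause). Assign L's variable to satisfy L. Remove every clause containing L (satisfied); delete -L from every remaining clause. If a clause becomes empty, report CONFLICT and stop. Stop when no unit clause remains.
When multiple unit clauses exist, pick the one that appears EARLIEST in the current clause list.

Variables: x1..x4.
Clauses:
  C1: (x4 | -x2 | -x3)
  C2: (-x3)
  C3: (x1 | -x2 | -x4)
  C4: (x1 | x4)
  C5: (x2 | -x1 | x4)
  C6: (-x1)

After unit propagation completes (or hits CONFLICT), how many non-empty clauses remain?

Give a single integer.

unit clause [-3] forces x3=F; simplify:
  satisfied 2 clause(s); 4 remain; assigned so far: [3]
unit clause [-1] forces x1=F; simplify:
  drop 1 from [1, -2, -4] -> [-2, -4]
  drop 1 from [1, 4] -> [4]
  satisfied 2 clause(s); 2 remain; assigned so far: [1, 3]
unit clause [4] forces x4=T; simplify:
  drop -4 from [-2, -4] -> [-2]
  satisfied 1 clause(s); 1 remain; assigned so far: [1, 3, 4]
unit clause [-2] forces x2=F; simplify:
  satisfied 1 clause(s); 0 remain; assigned so far: [1, 2, 3, 4]

Answer: 0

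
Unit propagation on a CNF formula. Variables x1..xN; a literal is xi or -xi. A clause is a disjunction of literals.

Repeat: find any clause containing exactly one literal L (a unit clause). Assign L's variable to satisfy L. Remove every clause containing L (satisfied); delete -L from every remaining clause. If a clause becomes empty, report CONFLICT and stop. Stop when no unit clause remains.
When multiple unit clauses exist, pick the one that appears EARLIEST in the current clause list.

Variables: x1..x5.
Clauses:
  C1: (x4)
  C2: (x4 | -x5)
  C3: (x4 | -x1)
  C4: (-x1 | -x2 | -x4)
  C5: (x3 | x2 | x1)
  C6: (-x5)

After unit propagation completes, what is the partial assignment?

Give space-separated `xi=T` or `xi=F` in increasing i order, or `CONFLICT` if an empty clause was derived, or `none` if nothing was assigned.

Answer: x4=T x5=F

Derivation:
unit clause [4] forces x4=T; simplify:
  drop -4 from [-1, -2, -4] -> [-1, -2]
  satisfied 3 clause(s); 3 remain; assigned so far: [4]
unit clause [-5] forces x5=F; simplify:
  satisfied 1 clause(s); 2 remain; assigned so far: [4, 5]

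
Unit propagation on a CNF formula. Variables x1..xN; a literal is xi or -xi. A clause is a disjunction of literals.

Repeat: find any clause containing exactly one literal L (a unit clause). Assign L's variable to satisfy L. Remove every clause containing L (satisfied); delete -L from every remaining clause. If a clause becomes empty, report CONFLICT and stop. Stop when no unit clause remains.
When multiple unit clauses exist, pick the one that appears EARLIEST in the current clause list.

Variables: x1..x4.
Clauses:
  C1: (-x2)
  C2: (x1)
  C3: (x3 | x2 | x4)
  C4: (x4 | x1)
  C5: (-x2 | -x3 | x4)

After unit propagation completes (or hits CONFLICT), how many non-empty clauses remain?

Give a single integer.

unit clause [-2] forces x2=F; simplify:
  drop 2 from [3, 2, 4] -> [3, 4]
  satisfied 2 clause(s); 3 remain; assigned so far: [2]
unit clause [1] forces x1=T; simplify:
  satisfied 2 clause(s); 1 remain; assigned so far: [1, 2]

Answer: 1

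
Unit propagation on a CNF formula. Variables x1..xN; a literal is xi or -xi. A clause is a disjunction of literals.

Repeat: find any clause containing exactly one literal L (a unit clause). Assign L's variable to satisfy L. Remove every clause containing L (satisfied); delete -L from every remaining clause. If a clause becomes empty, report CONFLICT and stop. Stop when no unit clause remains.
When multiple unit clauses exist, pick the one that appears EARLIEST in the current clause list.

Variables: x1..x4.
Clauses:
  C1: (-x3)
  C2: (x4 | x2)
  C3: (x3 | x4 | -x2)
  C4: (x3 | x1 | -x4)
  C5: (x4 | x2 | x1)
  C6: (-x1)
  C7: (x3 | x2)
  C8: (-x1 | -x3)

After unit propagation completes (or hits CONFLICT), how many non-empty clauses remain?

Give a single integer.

unit clause [-3] forces x3=F; simplify:
  drop 3 from [3, 4, -2] -> [4, -2]
  drop 3 from [3, 1, -4] -> [1, -4]
  drop 3 from [3, 2] -> [2]
  satisfied 2 clause(s); 6 remain; assigned so far: [3]
unit clause [-1] forces x1=F; simplify:
  drop 1 from [1, -4] -> [-4]
  drop 1 from [4, 2, 1] -> [4, 2]
  satisfied 1 clause(s); 5 remain; assigned so far: [1, 3]
unit clause [-4] forces x4=F; simplify:
  drop 4 from [4, 2] -> [2]
  drop 4 from [4, -2] -> [-2]
  drop 4 from [4, 2] -> [2]
  satisfied 1 clause(s); 4 remain; assigned so far: [1, 3, 4]
unit clause [2] forces x2=T; simplify:
  drop -2 from [-2] -> [] (empty!)
  satisfied 3 clause(s); 1 remain; assigned so far: [1, 2, 3, 4]
CONFLICT (empty clause)

Answer: 0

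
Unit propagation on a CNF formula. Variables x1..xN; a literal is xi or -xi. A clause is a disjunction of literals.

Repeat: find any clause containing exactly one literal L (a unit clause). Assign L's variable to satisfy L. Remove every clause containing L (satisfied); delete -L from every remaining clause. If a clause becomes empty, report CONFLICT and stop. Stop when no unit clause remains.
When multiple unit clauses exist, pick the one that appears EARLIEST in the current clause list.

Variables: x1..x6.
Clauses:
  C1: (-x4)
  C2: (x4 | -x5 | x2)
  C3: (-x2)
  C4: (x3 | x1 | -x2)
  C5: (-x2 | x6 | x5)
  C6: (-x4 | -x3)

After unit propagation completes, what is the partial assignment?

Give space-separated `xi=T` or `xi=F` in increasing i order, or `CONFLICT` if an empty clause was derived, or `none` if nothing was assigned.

unit clause [-4] forces x4=F; simplify:
  drop 4 from [4, -5, 2] -> [-5, 2]
  satisfied 2 clause(s); 4 remain; assigned so far: [4]
unit clause [-2] forces x2=F; simplify:
  drop 2 from [-5, 2] -> [-5]
  satisfied 3 clause(s); 1 remain; assigned so far: [2, 4]
unit clause [-5] forces x5=F; simplify:
  satisfied 1 clause(s); 0 remain; assigned so far: [2, 4, 5]

Answer: x2=F x4=F x5=F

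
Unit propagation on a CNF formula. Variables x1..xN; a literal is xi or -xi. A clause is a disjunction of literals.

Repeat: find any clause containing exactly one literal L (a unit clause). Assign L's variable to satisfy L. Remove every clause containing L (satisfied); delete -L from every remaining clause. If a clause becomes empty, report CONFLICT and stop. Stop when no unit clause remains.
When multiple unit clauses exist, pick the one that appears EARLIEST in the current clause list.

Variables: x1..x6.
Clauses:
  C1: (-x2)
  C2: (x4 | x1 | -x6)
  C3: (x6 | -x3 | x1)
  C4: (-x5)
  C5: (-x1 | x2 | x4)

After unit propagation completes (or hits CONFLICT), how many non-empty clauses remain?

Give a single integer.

unit clause [-2] forces x2=F; simplify:
  drop 2 from [-1, 2, 4] -> [-1, 4]
  satisfied 1 clause(s); 4 remain; assigned so far: [2]
unit clause [-5] forces x5=F; simplify:
  satisfied 1 clause(s); 3 remain; assigned so far: [2, 5]

Answer: 3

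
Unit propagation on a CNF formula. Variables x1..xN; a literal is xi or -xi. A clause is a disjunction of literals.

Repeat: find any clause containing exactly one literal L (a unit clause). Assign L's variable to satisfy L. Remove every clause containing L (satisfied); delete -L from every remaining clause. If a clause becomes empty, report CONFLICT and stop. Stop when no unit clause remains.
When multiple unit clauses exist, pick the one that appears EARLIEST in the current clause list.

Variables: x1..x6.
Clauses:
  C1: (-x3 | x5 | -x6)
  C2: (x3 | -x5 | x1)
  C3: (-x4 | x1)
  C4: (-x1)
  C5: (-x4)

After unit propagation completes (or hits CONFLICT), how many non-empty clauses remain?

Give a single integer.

unit clause [-1] forces x1=F; simplify:
  drop 1 from [3, -5, 1] -> [3, -5]
  drop 1 from [-4, 1] -> [-4]
  satisfied 1 clause(s); 4 remain; assigned so far: [1]
unit clause [-4] forces x4=F; simplify:
  satisfied 2 clause(s); 2 remain; assigned so far: [1, 4]

Answer: 2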